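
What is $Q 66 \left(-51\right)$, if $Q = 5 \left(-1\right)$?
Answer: $16830$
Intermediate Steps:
$Q = -5$
$Q 66 \left(-51\right) = \left(-5\right) 66 \left(-51\right) = \left(-330\right) \left(-51\right) = 16830$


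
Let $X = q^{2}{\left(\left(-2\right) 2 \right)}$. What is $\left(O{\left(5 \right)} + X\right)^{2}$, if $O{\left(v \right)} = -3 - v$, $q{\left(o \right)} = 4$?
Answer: $64$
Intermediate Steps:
$X = 16$ ($X = 4^{2} = 16$)
$\left(O{\left(5 \right)} + X\right)^{2} = \left(\left(-3 - 5\right) + 16\right)^{2} = \left(-8 + 16\right)^{2} = 8^{2} = 64$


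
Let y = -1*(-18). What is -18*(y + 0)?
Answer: -324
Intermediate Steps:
y = 18
-18*(y + 0) = -18*(18 + 0) = -18*18 = -324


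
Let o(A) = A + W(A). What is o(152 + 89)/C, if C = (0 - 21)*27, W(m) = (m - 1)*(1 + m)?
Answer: -58321/567 ≈ -102.86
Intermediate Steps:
W(m) = (1 + m)*(-1 + m) (W(m) = (-1 + m)*(1 + m) = (1 + m)*(-1 + m))
C = -567 (C = -21*27 = -567)
o(A) = -1 + A + A² (o(A) = A + (-1 + A²) = -1 + A + A²)
o(152 + 89)/C = (-1 + (152 + 89) + (152 + 89)²)/(-567) = (-1 + 241 + 241²)*(-1/567) = (-1 + 241 + 58081)*(-1/567) = 58321*(-1/567) = -58321/567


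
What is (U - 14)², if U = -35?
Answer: 2401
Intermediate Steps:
(U - 14)² = (-35 - 14)² = (-49)² = 2401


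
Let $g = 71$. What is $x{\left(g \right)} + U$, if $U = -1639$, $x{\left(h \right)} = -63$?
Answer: $-1702$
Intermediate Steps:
$x{\left(g \right)} + U = -63 - 1639 = -1702$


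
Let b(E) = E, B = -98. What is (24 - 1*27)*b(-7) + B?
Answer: -77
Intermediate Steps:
(24 - 1*27)*b(-7) + B = (24 - 1*27)*(-7) - 98 = (24 - 27)*(-7) - 98 = -3*(-7) - 98 = 21 - 98 = -77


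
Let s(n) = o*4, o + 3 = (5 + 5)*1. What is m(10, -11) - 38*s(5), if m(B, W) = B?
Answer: -1054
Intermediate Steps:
o = 7 (o = -3 + (5 + 5)*1 = -3 + 10*1 = -3 + 10 = 7)
s(n) = 28 (s(n) = 7*4 = 28)
m(10, -11) - 38*s(5) = 10 - 38*28 = 10 - 1064 = -1054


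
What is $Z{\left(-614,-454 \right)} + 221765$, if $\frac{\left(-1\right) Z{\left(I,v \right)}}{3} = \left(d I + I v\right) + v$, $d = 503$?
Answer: $313385$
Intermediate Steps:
$Z{\left(I,v \right)} = - 1509 I - 3 v - 3 I v$ ($Z{\left(I,v \right)} = - 3 \left(\left(503 I + I v\right) + v\right) = - 3 \left(v + 503 I + I v\right) = - 1509 I - 3 v - 3 I v$)
$Z{\left(-614,-454 \right)} + 221765 = \left(\left(-1509\right) \left(-614\right) - -1362 - \left(-1842\right) \left(-454\right)\right) + 221765 = \left(926526 + 1362 - 836268\right) + 221765 = 91620 + 221765 = 313385$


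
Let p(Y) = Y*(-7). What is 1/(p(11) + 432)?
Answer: 1/355 ≈ 0.0028169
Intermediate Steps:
p(Y) = -7*Y
1/(p(11) + 432) = 1/(-7*11 + 432) = 1/(-77 + 432) = 1/355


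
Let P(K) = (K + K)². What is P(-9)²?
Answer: 104976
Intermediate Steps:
P(K) = 4*K² (P(K) = (2*K)² = 4*K²)
P(-9)² = (4*(-9)²)² = (4*81)² = 324² = 104976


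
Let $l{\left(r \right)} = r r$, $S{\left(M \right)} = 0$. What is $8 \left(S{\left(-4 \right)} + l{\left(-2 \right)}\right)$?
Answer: $32$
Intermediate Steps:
$l{\left(r \right)} = r^{2}$
$8 \left(S{\left(-4 \right)} + l{\left(-2 \right)}\right) = 8 \left(0 + \left(-2\right)^{2}\right) = 8 \left(0 + 4\right) = 8 \cdot 4 = 32$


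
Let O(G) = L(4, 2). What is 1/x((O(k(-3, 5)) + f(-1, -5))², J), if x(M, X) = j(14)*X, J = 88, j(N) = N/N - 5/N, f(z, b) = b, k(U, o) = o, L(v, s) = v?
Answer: 7/396 ≈ 0.017677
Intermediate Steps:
O(G) = 4
j(N) = 1 - 5/N
x(M, X) = 9*X/14 (x(M, X) = ((-5 + 14)/14)*X = ((1/14)*9)*X = 9*X/14)
1/x((O(k(-3, 5)) + f(-1, -5))², J) = 1/((9/14)*88) = 1/(396/7) = 7/396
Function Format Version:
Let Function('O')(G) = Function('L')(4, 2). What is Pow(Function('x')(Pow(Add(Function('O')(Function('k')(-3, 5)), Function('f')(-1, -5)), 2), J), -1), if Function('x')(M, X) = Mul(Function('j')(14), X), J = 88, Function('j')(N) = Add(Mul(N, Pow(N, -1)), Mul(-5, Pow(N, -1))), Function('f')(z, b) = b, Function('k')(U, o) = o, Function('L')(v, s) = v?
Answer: Rational(7, 396) ≈ 0.017677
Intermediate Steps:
Function('O')(G) = 4
Function('j')(N) = Add(1, Mul(-5, Pow(N, -1)))
Function('x')(M, X) = Mul(Rational(9, 14), X) (Function('x')(M, X) = Mul(Mul(Pow(14, -1), Add(-5, 14)), X) = Mul(Mul(Rational(1, 14), 9), X) = Mul(Rational(9, 14), X))
Pow(Function('x')(Pow(Add(Function('O')(Function('k')(-3, 5)), Function('f')(-1, -5)), 2), J), -1) = Pow(Mul(Rational(9, 14), 88), -1) = Pow(Rational(396, 7), -1) = Rational(7, 396)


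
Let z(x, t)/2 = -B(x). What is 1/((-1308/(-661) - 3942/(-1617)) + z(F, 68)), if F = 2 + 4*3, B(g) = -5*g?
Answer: 356279/51452626 ≈ 0.0069244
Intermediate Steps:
F = 14 (F = 2 + 12 = 14)
z(x, t) = 10*x (z(x, t) = 2*(-(-5)*x) = 2*(5*x) = 10*x)
1/((-1308/(-661) - 3942/(-1617)) + z(F, 68)) = 1/((-1308/(-661) - 3942/(-1617)) + 10*14) = 1/((-1308*(-1/661) - 3942*(-1/1617)) + 140) = 1/((1308/661 + 1314/539) + 140) = 1/(1573566/356279 + 140) = 1/(51452626/356279) = 356279/51452626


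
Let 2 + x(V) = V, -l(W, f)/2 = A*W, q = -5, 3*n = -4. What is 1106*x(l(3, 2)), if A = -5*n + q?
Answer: -13272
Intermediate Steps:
n = -4/3 (n = (1/3)*(-4) = -4/3 ≈ -1.3333)
A = 5/3 (A = -5*(-4/3) - 5 = 20/3 - 5 = 5/3 ≈ 1.6667)
l(W, f) = -10*W/3
x(V) = -2 + V
1106*x(l(3, 2)) = 1106*(-2 - 10/3*3) = 1106*(-2 - 10) = 1106*(-12) = -13272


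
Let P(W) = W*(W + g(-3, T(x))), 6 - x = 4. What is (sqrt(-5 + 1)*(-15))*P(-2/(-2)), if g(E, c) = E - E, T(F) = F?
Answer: -30*I ≈ -30.0*I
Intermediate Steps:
x = 2 (x = 6 - 1*4 = 6 - 4 = 2)
g(E, c) = 0
P(W) = W**2 (P(W) = W*(W + 0) = W*W = W**2)
(sqrt(-5 + 1)*(-15))*P(-2/(-2)) = (sqrt(-5 + 1)*(-15))*(-2/(-2))**2 = (sqrt(-4)*(-15))*(-2*(-1/2))**2 = ((2*I)*(-15))*1**2 = -30*I*1 = -30*I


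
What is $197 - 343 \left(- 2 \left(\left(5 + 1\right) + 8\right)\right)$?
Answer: $9801$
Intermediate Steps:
$197 - 343 \left(- 2 \left(\left(5 + 1\right) + 8\right)\right) = 197 - 343 \left(- 2 \left(6 + 8\right)\right) = 197 - 343 \left(\left(-2\right) 14\right) = 197 - -9604 = 197 + 9604 = 9801$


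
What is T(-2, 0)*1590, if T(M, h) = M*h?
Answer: 0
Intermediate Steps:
T(-2, 0)*1590 = -2*0*1590 = 0*1590 = 0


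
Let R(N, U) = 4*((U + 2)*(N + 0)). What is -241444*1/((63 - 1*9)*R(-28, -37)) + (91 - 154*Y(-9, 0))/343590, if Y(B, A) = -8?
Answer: -98425823/86584680 ≈ -1.1368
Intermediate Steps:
R(N, U) = 4*N*(2 + U) (R(N, U) = 4*((2 + U)*N) = 4*(N*(2 + U)) = 4*N*(2 + U))
-241444*1/((63 - 1*9)*R(-28, -37)) + (91 - 154*Y(-9, 0))/343590 = -241444*(-1/(112*(2 - 37)*(63 - 1*9))) + (91 - 154*(-8))/343590 = -241444*1/(3920*(63 - 9)) + (91 + 1232)*(1/343590) = -241444/(3920*54) + 1323*(1/343590) = -241444/211680 + 441/114530 = -241444*1/211680 + 441/114530 = -8623/7560 + 441/114530 = -98425823/86584680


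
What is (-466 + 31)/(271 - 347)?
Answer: 435/76 ≈ 5.7237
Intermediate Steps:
(-466 + 31)/(271 - 347) = -435/(-76) = -435*(-1/76) = 435/76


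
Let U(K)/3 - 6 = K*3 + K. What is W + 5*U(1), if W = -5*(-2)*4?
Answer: 190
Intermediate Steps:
W = 40 (W = 10*4 = 40)
U(K) = 18 + 12*K (U(K) = 18 + 3*(K*3 + K) = 18 + 3*(3*K + K) = 18 + 3*(4*K) = 18 + 12*K)
W + 5*U(1) = 40 + 5*(18 + 12*1) = 40 + 5*(18 + 12) = 40 + 5*30 = 40 + 150 = 190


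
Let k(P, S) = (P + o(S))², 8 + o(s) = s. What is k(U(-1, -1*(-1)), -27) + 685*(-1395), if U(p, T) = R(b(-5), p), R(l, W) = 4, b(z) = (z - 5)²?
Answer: -954614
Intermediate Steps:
b(z) = (-5 + z)²
o(s) = -8 + s
U(p, T) = 4
k(P, S) = (-8 + P + S)² (k(P, S) = (P + (-8 + S))² = (-8 + P + S)²)
k(U(-1, -1*(-1)), -27) + 685*(-1395) = (-8 + 4 - 27)² + 685*(-1395) = (-31)² - 955575 = 961 - 955575 = -954614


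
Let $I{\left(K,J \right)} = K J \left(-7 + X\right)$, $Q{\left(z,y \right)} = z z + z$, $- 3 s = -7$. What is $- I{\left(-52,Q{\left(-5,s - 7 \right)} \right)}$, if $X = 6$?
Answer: $-1040$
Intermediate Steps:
$s = \frac{7}{3}$ ($s = \left(- \frac{1}{3}\right) \left(-7\right) = \frac{7}{3} \approx 2.3333$)
$Q{\left(z,y \right)} = z + z^{2}$ ($Q{\left(z,y \right)} = z^{2} + z = z + z^{2}$)
$I{\left(K,J \right)} = - J K$ ($I{\left(K,J \right)} = K J \left(-7 + 6\right) = J K \left(-1\right) = - J K$)
$- I{\left(-52,Q{\left(-5,s - 7 \right)} \right)} = - \left(-1\right) \left(- 5 \left(1 - 5\right)\right) \left(-52\right) = - \left(-1\right) \left(\left(-5\right) \left(-4\right)\right) \left(-52\right) = - \left(-1\right) 20 \left(-52\right) = \left(-1\right) 1040 = -1040$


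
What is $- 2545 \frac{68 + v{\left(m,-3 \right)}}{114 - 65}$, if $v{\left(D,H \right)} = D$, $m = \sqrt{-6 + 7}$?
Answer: $- \frac{175605}{49} \approx -3583.8$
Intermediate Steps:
$m = 1$ ($m = \sqrt{1} = 1$)
$- 2545 \frac{68 + v{\left(m,-3 \right)}}{114 - 65} = - 2545 \frac{68 + 1}{114 - 65} = - 2545 \cdot \frac{69}{49} = - 2545 \cdot 69 \cdot \frac{1}{49} = \left(-2545\right) \frac{69}{49} = - \frac{175605}{49}$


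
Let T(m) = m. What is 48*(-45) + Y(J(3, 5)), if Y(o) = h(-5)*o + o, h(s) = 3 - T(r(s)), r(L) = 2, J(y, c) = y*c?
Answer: -2130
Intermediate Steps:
J(y, c) = c*y
h(s) = 1 (h(s) = 3 - 1*2 = 3 - 2 = 1)
Y(o) = 2*o (Y(o) = 1*o + o = o + o = 2*o)
48*(-45) + Y(J(3, 5)) = 48*(-45) + 2*(5*3) = -2160 + 2*15 = -2160 + 30 = -2130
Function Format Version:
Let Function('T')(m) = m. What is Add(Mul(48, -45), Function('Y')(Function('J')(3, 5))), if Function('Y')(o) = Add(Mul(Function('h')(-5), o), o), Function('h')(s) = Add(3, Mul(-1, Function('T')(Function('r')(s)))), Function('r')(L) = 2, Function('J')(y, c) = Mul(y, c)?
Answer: -2130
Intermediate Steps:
Function('J')(y, c) = Mul(c, y)
Function('h')(s) = 1 (Function('h')(s) = Add(3, Mul(-1, 2)) = Add(3, -2) = 1)
Function('Y')(o) = Mul(2, o) (Function('Y')(o) = Add(Mul(1, o), o) = Add(o, o) = Mul(2, o))
Add(Mul(48, -45), Function('Y')(Function('J')(3, 5))) = Add(Mul(48, -45), Mul(2, Mul(5, 3))) = Add(-2160, Mul(2, 15)) = Add(-2160, 30) = -2130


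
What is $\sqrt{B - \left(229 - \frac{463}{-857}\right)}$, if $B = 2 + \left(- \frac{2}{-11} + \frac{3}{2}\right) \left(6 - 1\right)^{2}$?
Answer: $\frac{3 i \sqrt{7326494714}}{18854} \approx 13.62 i$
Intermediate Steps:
$B = \frac{969}{22}$ ($B = 2 + \left(\left(-2\right) \left(- \frac{1}{11}\right) + 3 \cdot \frac{1}{2}\right) 5^{2} = 2 + \left(\frac{2}{11} + \frac{3}{2}\right) 25 = 2 + \frac{37}{22} \cdot 25 = 2 + \frac{925}{22} = \frac{969}{22} \approx 44.045$)
$\sqrt{B - \left(229 - \frac{463}{-857}\right)} = \sqrt{\frac{969}{22} - \left(229 - \frac{463}{-857}\right)} = \sqrt{\frac{969}{22} + \left(-229 + 463 \left(- \frac{1}{857}\right)\right)} = \sqrt{\frac{969}{22} - \frac{196716}{857}} = \sqrt{- \frac{3497319}{18854}} = \frac{3 i \sqrt{7326494714}}{18854}$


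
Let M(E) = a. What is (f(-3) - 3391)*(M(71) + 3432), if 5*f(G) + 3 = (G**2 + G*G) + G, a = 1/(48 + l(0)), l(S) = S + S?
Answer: -2791138991/240 ≈ -1.1630e+7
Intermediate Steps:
l(S) = 2*S
a = 1/48 (a = 1/(48 + 2*0) = 1/(48 + 0) = 1/48 ≈ 0.020833)
M(E) = 1/48
f(G) = -3/5 + G/5 + 2*G**2/5 (f(G) = -3/5 + ((G**2 + G*G) + G)/5 = -3/5 + ((G**2 + G**2) + G)/5 = -3/5 + (2*G**2 + G)/5 = -3/5 + (G + 2*G**2)/5 = -3/5 + (G/5 + 2*G**2/5) = -3/5 + G/5 + 2*G**2/5)
(f(-3) - 3391)*(M(71) + 3432) = ((-3/5 + (1/5)*(-3) + (2/5)*(-3)**2) - 3391)*(1/48 + 3432) = ((-3/5 - 3/5 + (2/5)*9) - 3391)*(164737/48) = ((-3/5 - 3/5 + 18/5) - 3391)*(164737/48) = (12/5 - 3391)*(164737/48) = -16943/5*164737/48 = -2791138991/240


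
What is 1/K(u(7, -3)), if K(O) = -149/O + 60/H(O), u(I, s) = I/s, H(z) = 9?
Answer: 21/1481 ≈ 0.014180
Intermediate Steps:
K(O) = 20/3 - 149/O (K(O) = -149/O + 60/9 = -149/O + 60*(1/9) = -149/O + 20/3 = 20/3 - 149/O)
1/K(u(7, -3)) = 1/(20/3 - 149/(7/(-3))) = 1/(20/3 - 149/(7*(-1/3))) = 1/(20/3 - 149/(-7/3)) = 1/(20/3 - 149*(-3/7)) = 1/(20/3 + 447/7) = 1/(1481/21) = 21/1481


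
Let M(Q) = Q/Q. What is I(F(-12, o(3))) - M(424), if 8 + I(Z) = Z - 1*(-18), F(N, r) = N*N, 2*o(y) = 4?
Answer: 153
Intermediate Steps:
o(y) = 2 (o(y) = (1/2)*4 = 2)
F(N, r) = N**2
M(Q) = 1
I(Z) = 10 + Z (I(Z) = -8 + (Z - 1*(-18)) = -8 + (Z + 18) = -8 + (18 + Z) = 10 + Z)
I(F(-12, o(3))) - M(424) = (10 + (-12)**2) - 1*1 = (10 + 144) - 1 = 154 - 1 = 153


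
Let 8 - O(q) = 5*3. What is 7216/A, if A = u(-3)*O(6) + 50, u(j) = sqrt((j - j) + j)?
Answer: 360800/2647 + 50512*I*sqrt(3)/2647 ≈ 136.31 + 33.052*I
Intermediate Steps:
O(q) = -7 (O(q) = 8 - 5*3 = 8 - 1*15 = 8 - 15 = -7)
u(j) = sqrt(j) (u(j) = sqrt(0 + j) = sqrt(j))
A = 50 - 7*I*sqrt(3) (A = sqrt(-3)*(-7) + 50 = (I*sqrt(3))*(-7) + 50 = -7*I*sqrt(3) + 50 = 50 - 7*I*sqrt(3) ≈ 50.0 - 12.124*I)
7216/A = 7216/(50 - 7*I*sqrt(3))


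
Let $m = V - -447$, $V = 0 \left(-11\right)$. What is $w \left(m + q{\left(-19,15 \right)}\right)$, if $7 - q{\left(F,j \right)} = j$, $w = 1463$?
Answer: $642257$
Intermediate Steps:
$q{\left(F,j \right)} = 7 - j$
$V = 0$
$m = 447$ ($m = 0 - -447 = 0 + 447 = 447$)
$w \left(m + q{\left(-19,15 \right)}\right) = 1463 \left(447 + \left(7 - 15\right)\right) = 1463 \left(447 - 8\right) = 1463 \cdot 439 = 642257$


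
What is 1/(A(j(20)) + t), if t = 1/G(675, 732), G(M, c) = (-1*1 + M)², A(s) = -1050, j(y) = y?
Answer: -454276/476989799 ≈ -0.00095238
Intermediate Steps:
G(M, c) = (-1 + M)²
t = 1/454276 (t = 1/((-1 + 675)²) = 1/(674²) = 1/454276 ≈ 2.2013e-6)
1/(A(j(20)) + t) = 1/(-1050 + 1/454276) = 1/(-476989799/454276) = -454276/476989799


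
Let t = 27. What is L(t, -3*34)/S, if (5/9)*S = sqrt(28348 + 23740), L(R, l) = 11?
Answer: 55*sqrt(13022)/234396 ≈ 0.026776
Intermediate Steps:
S = 18*sqrt(13022)/5 (S = 9*sqrt(28348 + 23740)/5 = 9*sqrt(52088)/5 = 9*(2*sqrt(13022))/5 = 18*sqrt(13022)/5 ≈ 410.81)
L(t, -3*34)/S = 11/((18*sqrt(13022)/5)) = 11*(5*sqrt(13022)/234396) = 55*sqrt(13022)/234396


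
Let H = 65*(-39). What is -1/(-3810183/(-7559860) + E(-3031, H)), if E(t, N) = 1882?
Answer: -7559860/14231466703 ≈ -0.00053121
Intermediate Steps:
H = -2535
-1/(-3810183/(-7559860) + E(-3031, H)) = -1/(-3810183/(-7559860) + 1882) = -1/(-3810183*(-1/7559860) + 1882) = -1/(3810183/7559860 + 1882) = -1/14231466703/7559860 = -1*7559860/14231466703 = -7559860/14231466703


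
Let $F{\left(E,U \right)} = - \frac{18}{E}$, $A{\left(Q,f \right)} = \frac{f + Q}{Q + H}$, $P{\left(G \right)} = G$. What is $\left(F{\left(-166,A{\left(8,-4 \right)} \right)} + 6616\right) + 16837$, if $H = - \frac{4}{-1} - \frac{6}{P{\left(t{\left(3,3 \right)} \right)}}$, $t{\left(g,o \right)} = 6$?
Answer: $\frac{1946608}{83} \approx 23453.0$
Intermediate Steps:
$H = 3$ ($H = - \frac{4}{-1} - \frac{6}{6} = \left(-4\right) \left(-1\right) - 1 = 4 - 1 = 3$)
$A{\left(Q,f \right)} = \frac{Q + f}{3 + Q}$ ($A{\left(Q,f \right)} = \frac{f + Q}{Q + 3} = \frac{Q + f}{3 + Q}$)
$\left(F{\left(-166,A{\left(8,-4 \right)} \right)} + 6616\right) + 16837 = \left(- \frac{18}{-166} + 6616\right) + 16837 = \left(\left(-18\right) \left(- \frac{1}{166}\right) + 6616\right) + 16837 = \left(\frac{9}{83} + 6616\right) + 16837 = \frac{549137}{83} + 16837 = \frac{1946608}{83}$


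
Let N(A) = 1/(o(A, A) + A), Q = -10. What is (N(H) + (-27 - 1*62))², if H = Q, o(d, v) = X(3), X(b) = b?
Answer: 389376/49 ≈ 7946.4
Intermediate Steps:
o(d, v) = 3
H = -10
N(A) = 1/(3 + A)
(N(H) + (-27 - 1*62))² = (1/(3 - 10) + (-27 - 1*62))² = (1/(-7) + (-27 - 62))² = (-⅐ - 89)² = (-624/7)² = 389376/49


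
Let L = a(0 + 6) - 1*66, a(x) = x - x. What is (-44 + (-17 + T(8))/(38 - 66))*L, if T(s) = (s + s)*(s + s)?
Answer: 48543/14 ≈ 3467.4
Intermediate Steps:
T(s) = 4*s² (T(s) = (2*s)*(2*s) = 4*s²)
a(x) = 0
L = -66 (L = 0 - 1*66 = 0 - 66 = -66)
(-44 + (-17 + T(8))/(38 - 66))*L = (-44 + (-17 + 4*8²)/(38 - 66))*(-66) = (-44 + (-17 + 4*64)/(-28))*(-66) = (-44 + (-17 + 256)*(-1/28))*(-66) = (-44 + 239*(-1/28))*(-66) = (-44 - 239/28)*(-66) = -1471/28*(-66) = 48543/14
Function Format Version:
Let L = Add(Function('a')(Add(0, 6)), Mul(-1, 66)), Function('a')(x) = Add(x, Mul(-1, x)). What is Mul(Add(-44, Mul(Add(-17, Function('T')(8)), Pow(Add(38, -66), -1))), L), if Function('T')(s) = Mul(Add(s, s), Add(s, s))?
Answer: Rational(48543, 14) ≈ 3467.4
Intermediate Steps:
Function('T')(s) = Mul(4, Pow(s, 2)) (Function('T')(s) = Mul(Mul(2, s), Mul(2, s)) = Mul(4, Pow(s, 2)))
Function('a')(x) = 0
L = -66 (L = Add(0, Mul(-1, 66)) = Add(0, -66) = -66)
Mul(Add(-44, Mul(Add(-17, Function('T')(8)), Pow(Add(38, -66), -1))), L) = Mul(Add(-44, Mul(Add(-17, Mul(4, Pow(8, 2))), Pow(Add(38, -66), -1))), -66) = Mul(Add(-44, Mul(Add(-17, Mul(4, 64)), Pow(-28, -1))), -66) = Mul(Add(-44, Mul(Add(-17, 256), Rational(-1, 28))), -66) = Mul(Add(-44, Mul(239, Rational(-1, 28))), -66) = Mul(Add(-44, Rational(-239, 28)), -66) = Mul(Rational(-1471, 28), -66) = Rational(48543, 14)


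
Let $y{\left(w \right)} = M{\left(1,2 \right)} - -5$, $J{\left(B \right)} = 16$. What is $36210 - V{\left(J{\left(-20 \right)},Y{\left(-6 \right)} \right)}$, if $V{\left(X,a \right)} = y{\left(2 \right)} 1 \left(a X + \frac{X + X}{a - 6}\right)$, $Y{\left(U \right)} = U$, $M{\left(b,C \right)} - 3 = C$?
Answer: $\frac{111590}{3} \approx 37197.0$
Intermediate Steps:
$M{\left(b,C \right)} = 3 + C$
$y{\left(w \right)} = 10$ ($y{\left(w \right)} = \left(3 + 2\right) - -5 = 5 + 5 = 10$)
$V{\left(X,a \right)} = 10 X a + \frac{20 X}{-6 + a}$ ($V{\left(X,a \right)} = 10 \cdot 1 \left(a X + \frac{X + X}{a - 6}\right) = 10 \left(X a + \frac{2 X}{-6 + a}\right) = 10 X a + \frac{20 X}{-6 + a}$)
$36210 - V{\left(J{\left(-20 \right)},Y{\left(-6 \right)} \right)} = 36210 - 10 \cdot 16 \frac{1}{-6 - 6} \left(2 + \left(-6\right)^{2} - -36\right) = 36210 - 10 \cdot 16 \frac{1}{-12} \left(2 + 36 + 36\right) = 36210 - 10 \cdot 16 \left(- \frac{1}{12}\right) 74 = 36210 - - \frac{2960}{3} = 36210 + \frac{2960}{3} = \frac{111590}{3}$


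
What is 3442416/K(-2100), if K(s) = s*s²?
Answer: -71717/192937500 ≈ -0.00037171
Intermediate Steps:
K(s) = s³
3442416/K(-2100) = 3442416/((-2100)³) = 3442416/(-9261000000) = 3442416*(-1/9261000000) = -71717/192937500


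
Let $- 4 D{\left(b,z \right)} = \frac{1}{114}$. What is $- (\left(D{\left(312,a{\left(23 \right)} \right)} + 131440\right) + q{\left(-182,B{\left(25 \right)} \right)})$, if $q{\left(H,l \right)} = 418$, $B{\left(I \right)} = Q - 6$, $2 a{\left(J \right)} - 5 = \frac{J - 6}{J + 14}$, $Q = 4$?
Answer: $- \frac{60127247}{456} \approx -1.3186 \cdot 10^{5}$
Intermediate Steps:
$a{\left(J \right)} = \frac{5}{2} + \frac{-6 + J}{2 \left(14 + J\right)}$ ($a{\left(J \right)} = \frac{5}{2} + \frac{\left(J - 6\right) \frac{1}{J + 14}}{2} = \frac{5}{2} + \frac{\left(-6 + J\right) \frac{1}{14 + J}}{2} = \frac{5}{2} + \frac{\frac{1}{14 + J} \left(-6 + J\right)}{2} = \frac{5}{2} + \frac{-6 + J}{2 \left(14 + J\right)}$)
$B{\left(I \right)} = -2$ ($B{\left(I \right)} = 4 - 6 = -2$)
$D{\left(b,z \right)} = - \frac{1}{456}$ ($D{\left(b,z \right)} = - \frac{1}{4 \cdot 114} = \left(- \frac{1}{4}\right) \frac{1}{114} = - \frac{1}{456}$)
$- (\left(D{\left(312,a{\left(23 \right)} \right)} + 131440\right) + q{\left(-182,B{\left(25 \right)} \right)}) = - (\left(- \frac{1}{456} + 131440\right) + 418) = - (\frac{59936639}{456} + 418) = \left(-1\right) \frac{60127247}{456} = - \frac{60127247}{456}$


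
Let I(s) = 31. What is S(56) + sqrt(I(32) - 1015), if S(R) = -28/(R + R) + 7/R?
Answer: -1/8 + 2*I*sqrt(246) ≈ -0.125 + 31.369*I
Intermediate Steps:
S(R) = -7/R (S(R) = -28*1/(2*R) + 7/R = -14/R + 7/R = -7/R)
S(56) + sqrt(I(32) - 1015) = -7/56 + sqrt(31 - 1015) = -7*1/56 + sqrt(-984) = -1/8 + 2*I*sqrt(246)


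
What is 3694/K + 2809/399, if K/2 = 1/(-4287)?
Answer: -3159314702/399 ≈ -7.9181e+6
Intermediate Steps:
K = -2/4287 (K = 2/(-4287) = 2*(-1/4287) = -2/4287 ≈ -0.00046653)
3694/K + 2809/399 = 3694/(-2/4287) + 2809/399 = 3694*(-4287/2) + 2809*(1/399) = -7918089 + 2809/399 = -3159314702/399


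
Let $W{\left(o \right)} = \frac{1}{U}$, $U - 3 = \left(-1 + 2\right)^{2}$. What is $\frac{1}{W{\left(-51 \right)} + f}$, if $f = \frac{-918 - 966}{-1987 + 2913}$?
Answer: $- \frac{1852}{3305} \approx -0.56036$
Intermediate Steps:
$U = 4$ ($U = 3 + \left(-1 + 2\right)^{2} = 3 + 1^{2} = 3 + 1 = 4$)
$W{\left(o \right)} = \frac{1}{4}$
$f = - \frac{942}{463}$ ($f = - \frac{1884}{926} = \left(-1884\right) \frac{1}{926} = - \frac{942}{463} \approx -2.0346$)
$\frac{1}{W{\left(-51 \right)} + f} = \frac{1}{\frac{1}{4} - \frac{942}{463}} = \frac{1}{- \frac{3305}{1852}} = - \frac{1852}{3305}$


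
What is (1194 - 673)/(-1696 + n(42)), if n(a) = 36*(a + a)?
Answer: 521/1328 ≈ 0.39232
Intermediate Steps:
n(a) = 72*a (n(a) = 36*(2*a) = 72*a)
(1194 - 673)/(-1696 + n(42)) = (1194 - 673)/(-1696 + 72*42) = 521/(-1696 + 3024) = 521/1328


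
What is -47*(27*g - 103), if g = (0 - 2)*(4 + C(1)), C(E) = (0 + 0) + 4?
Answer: 25145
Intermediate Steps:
C(E) = 4 (C(E) = 0 + 4 = 4)
g = -16 (g = (0 - 2)*(4 + 4) = -2*8 = -16)
-47*(27*g - 103) = -47*(27*(-16) - 103) = -47*(-432 - 103) = -47*(-535) = 25145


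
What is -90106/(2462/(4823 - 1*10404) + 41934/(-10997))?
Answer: 2765094400621/130554134 ≈ 21180.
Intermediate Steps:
-90106/(2462/(4823 - 1*10404) + 41934/(-10997)) = -90106/(2462/(4823 - 10404) + 41934*(-1/10997)) = -90106/(2462/(-5581) - 41934/10997) = -90106/(2462*(-1/5581) - 41934/10997) = -90106/(-2462/5581 - 41934/10997) = -90106/(-261108268/61374257) = -90106*(-61374257/261108268) = 2765094400621/130554134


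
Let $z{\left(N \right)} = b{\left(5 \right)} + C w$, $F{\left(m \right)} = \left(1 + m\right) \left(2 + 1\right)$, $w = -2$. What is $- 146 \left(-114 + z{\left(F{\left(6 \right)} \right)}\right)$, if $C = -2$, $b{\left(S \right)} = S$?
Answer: $15330$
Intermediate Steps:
$F{\left(m \right)} = 3 + 3 m$ ($F{\left(m \right)} = \left(1 + m\right) 3 = 3 + 3 m$)
$z{\left(N \right)} = 9$ ($z{\left(N \right)} = 5 - -4 = 5 + 4 = 9$)
$- 146 \left(-114 + z{\left(F{\left(6 \right)} \right)}\right) = - 146 \left(-114 + 9\right) = \left(-146\right) \left(-105\right) = 15330$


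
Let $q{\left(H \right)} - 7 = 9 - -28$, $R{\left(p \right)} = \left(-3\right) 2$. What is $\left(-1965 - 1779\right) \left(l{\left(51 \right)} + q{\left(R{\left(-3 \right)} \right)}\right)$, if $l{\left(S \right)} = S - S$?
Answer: $-164736$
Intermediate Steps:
$R{\left(p \right)} = -6$
$l{\left(S \right)} = 0$
$q{\left(H \right)} = 44$ ($q{\left(H \right)} = 7 + \left(9 - -28\right) = 7 + \left(9 + 28\right) = 7 + 37 = 44$)
$\left(-1965 - 1779\right) \left(l{\left(51 \right)} + q{\left(R{\left(-3 \right)} \right)}\right) = \left(-1965 - 1779\right) \left(0 + 44\right) = \left(-3744\right) 44 = -164736$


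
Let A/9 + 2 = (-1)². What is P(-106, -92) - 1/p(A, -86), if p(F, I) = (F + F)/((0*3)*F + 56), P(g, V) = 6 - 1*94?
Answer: -764/9 ≈ -84.889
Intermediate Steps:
A = -9 (A = -18 + 9*(-1)² = -18 + 9*1 = -18 + 9 = -9)
P(g, V) = -88 (P(g, V) = 6 - 94 = -88)
p(F, I) = F/28 (p(F, I) = (2*F)/(0*F + 56) = (2*F)/(0 + 56) = (2*F)/56 = (2*F)*(1/56) = F/28)
P(-106, -92) - 1/p(A, -86) = -88 - 1/((1/28)*(-9)) = -88 - 1/(-9/28) = -88 - 1*(-28/9) = -88 + 28/9 = -764/9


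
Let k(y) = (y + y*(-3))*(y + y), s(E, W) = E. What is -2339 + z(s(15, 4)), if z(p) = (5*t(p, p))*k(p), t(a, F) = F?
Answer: -69839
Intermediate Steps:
k(y) = -4*y² (k(y) = (y - 3*y)*(2*y) = (-2*y)*(2*y) = -4*y²)
z(p) = -20*p³ (z(p) = (5*p)*(-4*p²) = -20*p³)
-2339 + z(s(15, 4)) = -2339 - 20*15³ = -2339 - 20*3375 = -2339 - 67500 = -69839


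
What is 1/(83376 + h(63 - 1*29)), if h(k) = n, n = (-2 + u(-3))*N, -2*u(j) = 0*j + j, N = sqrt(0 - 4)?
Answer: 83376/6951557377 + I/6951557377 ≈ 1.1994e-5 + 1.4385e-10*I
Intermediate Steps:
N = 2*I (N = sqrt(-4) = 2*I ≈ 2.0*I)
u(j) = -j/2 (u(j) = -(0*j + j)/2 = -(0 + j)/2 = -j/2)
n = -I (n = (-2 - 1/2*(-3))*(2*I) = (-2 + 3/2)*(2*I) = -I ≈ -1.0*I)
h(k) = -I
1/(83376 + h(63 - 1*29)) = 1/(83376 - I) = (83376 + I)/6951557377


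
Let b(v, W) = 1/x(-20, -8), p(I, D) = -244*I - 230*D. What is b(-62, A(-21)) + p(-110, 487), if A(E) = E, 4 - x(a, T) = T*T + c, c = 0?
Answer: -5110201/60 ≈ -85170.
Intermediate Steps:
x(a, T) = 4 - T**2 (x(a, T) = 4 - (T*T + 0) = 4 - (T**2 + 0) = 4 - T**2)
b(v, W) = -1/60 (b(v, W) = 1/(4 - 1*(-8)**2) = 1/(4 - 1*64) = 1/(4 - 64) = 1/(-60) = -1/60)
b(-62, A(-21)) + p(-110, 487) = -1/60 + (-244*(-110) - 230*487) = -1/60 + (26840 - 112010) = -1/60 - 85170 = -5110201/60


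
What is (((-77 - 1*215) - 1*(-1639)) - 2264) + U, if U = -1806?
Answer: -2723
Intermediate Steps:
(((-77 - 1*215) - 1*(-1639)) - 2264) + U = (((-77 - 1*215) - 1*(-1639)) - 2264) - 1806 = (((-77 - 215) + 1639) - 2264) - 1806 = ((-292 + 1639) - 2264) - 1806 = (1347 - 2264) - 1806 = -917 - 1806 = -2723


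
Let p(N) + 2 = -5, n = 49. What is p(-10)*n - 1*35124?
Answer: -35467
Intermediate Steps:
p(N) = -7 (p(N) = -2 - 5 = -7)
p(-10)*n - 1*35124 = -7*49 - 1*35124 = -343 - 35124 = -35467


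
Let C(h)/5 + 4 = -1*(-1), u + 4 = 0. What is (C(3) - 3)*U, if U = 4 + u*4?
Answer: 216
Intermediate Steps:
u = -4 (u = -4 + 0 = -4)
U = -12 (U = 4 - 4*4 = 4 - 16 = -12)
C(h) = -15 (C(h) = -20 + 5*(-1*(-1)) = -20 + 5*1 = -20 + 5 = -15)
(C(3) - 3)*U = (-15 - 3)*(-12) = -18*(-12) = 216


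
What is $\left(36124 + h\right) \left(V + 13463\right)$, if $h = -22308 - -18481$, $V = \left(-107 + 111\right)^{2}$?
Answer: $435331263$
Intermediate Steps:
$V = 16$ ($V = 4^{2} = 16$)
$h = -3827$ ($h = -22308 + 18481 = -3827$)
$\left(36124 + h\right) \left(V + 13463\right) = \left(36124 - 3827\right) \left(16 + 13463\right) = 32297 \cdot 13479 = 435331263$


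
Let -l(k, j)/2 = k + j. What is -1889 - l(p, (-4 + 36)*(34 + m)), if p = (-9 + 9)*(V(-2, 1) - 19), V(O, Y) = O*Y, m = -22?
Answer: -1121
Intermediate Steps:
p = 0 (p = (-9 + 9)*(-2*1 - 19) = 0*(-2 - 19) = 0*(-21) = 0)
l(k, j) = -2*j - 2*k (l(k, j) = -2*(k + j) = -2*(j + k) = -2*j - 2*k)
-1889 - l(p, (-4 + 36)*(34 + m)) = -1889 - (-2*(-4 + 36)*(34 - 22) - 2*0) = -1889 - (-64*12 + 0) = -1889 - (-2*384 + 0) = -1889 - (-768 + 0) = -1889 - 1*(-768) = -1889 + 768 = -1121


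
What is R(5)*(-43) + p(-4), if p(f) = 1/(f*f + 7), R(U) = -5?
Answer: 4946/23 ≈ 215.04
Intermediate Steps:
p(f) = 1/(7 + f²) (p(f) = 1/(f² + 7) = 1/(7 + f²))
R(5)*(-43) + p(-4) = -5*(-43) + 1/(7 + (-4)²) = 215 + 1/(7 + 16) = 215 + 1/23 = 4946/23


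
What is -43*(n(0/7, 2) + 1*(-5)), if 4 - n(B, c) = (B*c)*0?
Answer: 43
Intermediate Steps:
n(B, c) = 4 (n(B, c) = 4 - B*c*0 = 4 - 1*0 = 4 + 0 = 4)
-43*(n(0/7, 2) + 1*(-5)) = -43*(4 + 1*(-5)) = -43*(4 - 5) = -43*(-1) = 43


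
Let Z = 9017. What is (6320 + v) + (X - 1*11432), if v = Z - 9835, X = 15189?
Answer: 9259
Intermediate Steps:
v = -818 (v = 9017 - 9835 = -818)
(6320 + v) + (X - 1*11432) = (6320 - 818) + (15189 - 1*11432) = 5502 + (15189 - 11432) = 5502 + 3757 = 9259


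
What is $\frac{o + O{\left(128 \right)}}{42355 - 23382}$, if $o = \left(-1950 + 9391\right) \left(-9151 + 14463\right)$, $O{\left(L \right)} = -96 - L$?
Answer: $\frac{39526368}{18973} \approx 2083.3$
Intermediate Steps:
$o = 39526592$ ($o = 7441 \cdot 5312 = 39526592$)
$\frac{o + O{\left(128 \right)}}{42355 - 23382} = \frac{39526592 - 224}{42355 - 23382} = \frac{39526592 - 224}{18973} = \left(39526592 - 224\right) \frac{1}{18973} = 39526368 \cdot \frac{1}{18973} = \frac{39526368}{18973}$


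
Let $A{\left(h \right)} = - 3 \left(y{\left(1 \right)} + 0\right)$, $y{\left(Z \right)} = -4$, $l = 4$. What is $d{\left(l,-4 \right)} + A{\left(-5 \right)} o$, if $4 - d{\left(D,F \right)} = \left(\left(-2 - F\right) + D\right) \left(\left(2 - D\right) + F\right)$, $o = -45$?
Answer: $-500$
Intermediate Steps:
$A{\left(h \right)} = 12$ ($A{\left(h \right)} = - 3 \left(-4 + 0\right) = \left(-3\right) \left(-4\right) = 12$)
$d{\left(D,F \right)} = 4 - \left(-2 + D - F\right) \left(2 + F - D\right)$ ($d{\left(D,F \right)} = 4 - \left(\left(-2 - F\right) + D\right) \left(\left(2 - D\right) + F\right) = 4 - \left(-2 + D - F\right) \left(2 + F - D\right)$)
$d{\left(l,-4 \right)} + A{\left(-5 \right)} o = \left(8 + 4^{2} + \left(-4\right)^{2} - 16 + 4 \left(-4\right) - 8 \left(-4\right)\right) + 12 \left(-45\right) = \left(8 + 16 + 16 - 16 - 16 + 32\right) - 540 = 40 - 540 = -500$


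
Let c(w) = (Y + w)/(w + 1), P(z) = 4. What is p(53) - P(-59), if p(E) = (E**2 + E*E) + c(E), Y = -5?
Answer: 50534/9 ≈ 5614.9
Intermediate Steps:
c(w) = (-5 + w)/(1 + w) (c(w) = (-5 + w)/(w + 1) = (-5 + w)/(1 + w))
p(E) = 2*E**2 + (-5 + E)/(1 + E) (p(E) = (E**2 + E*E) + (-5 + E)/(1 + E) = (E**2 + E**2) + (-5 + E)/(1 + E) = 2*E**2 + (-5 + E)/(1 + E))
p(53) - P(-59) = (-5 + 53 + 2*53**2*(1 + 53))/(1 + 53) - 1*4 = (-5 + 53 + 2*2809*54)/54 - 4 = (-5 + 53 + 303372)/54 - 4 = (1/54)*303420 - 4 = 50570/9 - 4 = 50534/9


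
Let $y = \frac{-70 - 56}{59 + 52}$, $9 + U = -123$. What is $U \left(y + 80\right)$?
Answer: $- \frac{385176}{37} \approx -10410.0$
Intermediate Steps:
$U = -132$ ($U = -9 - 123 = -132$)
$y = - \frac{42}{37}$ ($y = - \frac{126}{111} = \left(-126\right) \frac{1}{111} = - \frac{42}{37} \approx -1.1351$)
$U \left(y + 80\right) = - 132 \left(- \frac{42}{37} + 80\right) = \left(-132\right) \frac{2918}{37} = - \frac{385176}{37}$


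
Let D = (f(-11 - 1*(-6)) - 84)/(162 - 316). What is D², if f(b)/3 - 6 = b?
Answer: 6561/23716 ≈ 0.27665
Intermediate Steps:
f(b) = 18 + 3*b
D = 81/154 (D = ((18 + 3*(-11 - 1*(-6))) - 84)/(162 - 316) = ((18 + 3*(-11 + 6)) - 84)/(-154) = ((18 + 3*(-5)) - 84)*(-1/154) = ((18 - 15) - 84)*(-1/154) = (3 - 84)*(-1/154) = -81*(-1/154) = 81/154 ≈ 0.52597)
D² = (81/154)² = 6561/23716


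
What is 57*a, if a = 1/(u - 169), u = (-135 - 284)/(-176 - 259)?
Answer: -24795/73096 ≈ -0.33921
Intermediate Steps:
u = 419/435 (u = -419/(-435) = -419*(-1/435) = 419/435 ≈ 0.96322)
a = -435/73096 (a = 1/(419/435 - 169) = 1/(-73096/435) = -435/73096 ≈ -0.0059511)
57*a = 57*(-435/73096) = -24795/73096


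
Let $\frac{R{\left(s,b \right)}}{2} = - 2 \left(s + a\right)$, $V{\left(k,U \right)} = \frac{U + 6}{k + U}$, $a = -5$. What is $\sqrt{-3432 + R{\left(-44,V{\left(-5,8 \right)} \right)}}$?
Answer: $2 i \sqrt{809} \approx 56.886 i$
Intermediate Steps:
$V{\left(k,U \right)} = \frac{6 + U}{U + k}$
$R{\left(s,b \right)} = 20 - 4 s$ ($R{\left(s,b \right)} = 2 \left(- 2 \left(s - 5\right)\right) = 2 \left(- 2 \left(-5 + s\right)\right) = 2 \left(10 - 2 s\right) = 20 - 4 s$)
$\sqrt{-3432 + R{\left(-44,V{\left(-5,8 \right)} \right)}} = \sqrt{-3432 + \left(20 - -176\right)} = \sqrt{-3432 + \left(20 + 176\right)} = \sqrt{-3432 + 196} = \sqrt{-3236} = 2 i \sqrt{809}$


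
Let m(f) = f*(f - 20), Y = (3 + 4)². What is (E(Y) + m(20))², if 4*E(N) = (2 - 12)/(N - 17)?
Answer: 25/4096 ≈ 0.0061035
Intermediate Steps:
Y = 49 (Y = 7² = 49)
m(f) = f*(-20 + f)
E(N) = -5/(2*(-17 + N)) (E(N) = ((2 - 12)/(N - 17))/4 = (-10/(-17 + N))/4 = -5/(2*(-17 + N)))
(E(Y) + m(20))² = (-5/(-34 + 2*49) + 20*(-20 + 20))² = (-5/(-34 + 98) + 20*0)² = (-5/64 + 0)² = (-5/64)² = 25/4096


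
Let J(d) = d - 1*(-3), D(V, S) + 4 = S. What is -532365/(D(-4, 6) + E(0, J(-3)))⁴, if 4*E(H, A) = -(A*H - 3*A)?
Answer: -532365/16 ≈ -33273.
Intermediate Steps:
D(V, S) = -4 + S
J(d) = 3 + d (J(d) = d + 3 = 3 + d)
E(H, A) = 3*A/4 - A*H/4 (E(H, A) = (-(A*H - 3*A))/4 = (-(-3*A + A*H))/4 = (3*A - A*H)/4 = 3*A/4 - A*H/4)
-532365/(D(-4, 6) + E(0, J(-3)))⁴ = -532365/((-4 + 6) + (3 - 3)*(3 - 1*0)/4)⁴ = -532365/(2 + (¼)*0*(3 + 0))⁴ = -532365/(2 + (¼)*0*3)⁴ = -532365/(2 + 0)⁴ = -532365/((2²)²) = -532365/(4²) = -532365/16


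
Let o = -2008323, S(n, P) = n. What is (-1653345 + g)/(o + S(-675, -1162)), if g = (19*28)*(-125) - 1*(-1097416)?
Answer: 622429/2008998 ≈ 0.30982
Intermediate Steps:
g = 1030916 (g = 532*(-125) + 1097416 = -66500 + 1097416 = 1030916)
(-1653345 + g)/(o + S(-675, -1162)) = (-1653345 + 1030916)/(-2008323 - 675) = -622429/(-2008998) = -622429*(-1/2008998) = 622429/2008998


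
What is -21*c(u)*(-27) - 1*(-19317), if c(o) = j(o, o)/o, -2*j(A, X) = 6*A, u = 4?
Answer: 17616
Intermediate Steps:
j(A, X) = -3*A
c(o) = -3 (c(o) = (-3*o)/o = -3)
-21*c(u)*(-27) - 1*(-19317) = -21*(-3)*(-27) - 1*(-19317) = 63*(-27) + 19317 = -1701 + 19317 = 17616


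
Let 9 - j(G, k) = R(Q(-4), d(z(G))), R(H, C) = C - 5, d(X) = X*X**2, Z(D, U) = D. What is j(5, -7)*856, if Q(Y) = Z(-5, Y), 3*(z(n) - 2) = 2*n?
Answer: -3182608/27 ≈ -1.1787e+5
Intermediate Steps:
z(n) = 2 + 2*n/3 (z(n) = 2 + (2*n)/3 = 2 + 2*n/3)
Q(Y) = -5
d(X) = X**3
R(H, C) = -5 + C
j(G, k) = 14 - (2 + 2*G/3)**3 (j(G, k) = 9 - (-5 + (2 + 2*G/3)**3) = 9 + (5 - (2 + 2*G/3)**3) = 14 - (2 + 2*G/3)**3)
j(5, -7)*856 = (14 - 8*(3 + 5)**3/27)*856 = (14 - 8/27*8**3)*856 = (14 - 8/27*512)*856 = (14 - 4096/27)*856 = -3718/27*856 = -3182608/27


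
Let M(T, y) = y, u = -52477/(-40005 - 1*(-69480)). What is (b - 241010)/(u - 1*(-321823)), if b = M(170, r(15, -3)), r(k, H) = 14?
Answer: -1775839275/2371420112 ≈ -0.74885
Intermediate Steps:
u = -52477/29475 (u = -52477/(-40005 + 69480) = -52477/29475 ≈ -1.7804)
b = 14
(b - 241010)/(u - 1*(-321823)) = (14 - 241010)/(-52477/29475 - 1*(-321823)) = -240996/(-52477/29475 + 321823) = -240996/9485680448/29475 = -240996*29475/9485680448 = -1775839275/2371420112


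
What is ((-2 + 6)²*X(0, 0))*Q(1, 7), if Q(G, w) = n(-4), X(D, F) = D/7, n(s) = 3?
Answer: 0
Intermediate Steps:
X(D, F) = D/7 (X(D, F) = D*(⅐) = D/7)
Q(G, w) = 3
((-2 + 6)²*X(0, 0))*Q(1, 7) = ((-2 + 6)²*((⅐)*0))*3 = (4²*0)*3 = (16*0)*3 = 0*3 = 0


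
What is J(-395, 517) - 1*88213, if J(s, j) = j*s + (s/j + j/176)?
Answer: -2418946437/8272 ≈ -2.9243e+5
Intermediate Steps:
J(s, j) = j/176 + j*s + s/j (J(s, j) = j*s + (s/j + j*(1/176)) = j*s + (s/j + j/176) = j*s + (j/176 + s/j) = j/176 + j*s + s/j)
J(-395, 517) - 1*88213 = ((1/176)*517 + 517*(-395) - 395/517) - 1*88213 = (47/16 - 204215 - 395*1/517) - 88213 = (47/16 - 204215 - 395/517) - 88213 = -1689248501/8272 - 88213 = -2418946437/8272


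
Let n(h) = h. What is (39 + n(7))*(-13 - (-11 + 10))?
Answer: -552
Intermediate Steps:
(39 + n(7))*(-13 - (-11 + 10)) = (39 + 7)*(-13 - (-11 + 10)) = 46*(-13 - 1*(-1)) = 46*(-13 + 1) = 46*(-12) = -552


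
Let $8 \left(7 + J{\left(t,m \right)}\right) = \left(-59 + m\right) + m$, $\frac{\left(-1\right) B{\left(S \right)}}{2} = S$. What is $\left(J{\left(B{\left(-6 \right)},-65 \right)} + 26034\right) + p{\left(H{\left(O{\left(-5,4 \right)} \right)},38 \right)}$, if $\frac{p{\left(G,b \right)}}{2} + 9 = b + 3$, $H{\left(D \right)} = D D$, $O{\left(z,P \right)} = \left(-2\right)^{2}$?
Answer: $\frac{208539}{8} \approx 26067.0$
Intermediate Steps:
$O{\left(z,P \right)} = 4$
$B{\left(S \right)} = - 2 S$
$H{\left(D \right)} = D^{2}$
$J{\left(t,m \right)} = - \frac{115}{8} + \frac{m}{4}$ ($J{\left(t,m \right)} = -7 + \frac{\left(-59 + m\right) + m}{8} = -7 + \frac{-59 + 2 m}{8} = -7 + \left(- \frac{59}{8} + \frac{m}{4}\right) = - \frac{115}{8} + \frac{m}{4}$)
$p{\left(G,b \right)} = -12 + 2 b$ ($p{\left(G,b \right)} = -18 + 2 \left(b + 3\right) = -18 + 2 \left(3 + b\right) = -18 + \left(6 + 2 b\right) = -12 + 2 b$)
$\left(J{\left(B{\left(-6 \right)},-65 \right)} + 26034\right) + p{\left(H{\left(O{\left(-5,4 \right)} \right)},38 \right)} = \left(\left(- \frac{115}{8} + \frac{1}{4} \left(-65\right)\right) + 26034\right) + \left(-12 + 2 \cdot 38\right) = \left(\left(- \frac{115}{8} - \frac{65}{4}\right) + 26034\right) + \left(-12 + 76\right) = \left(- \frac{245}{8} + 26034\right) + 64 = \frac{208027}{8} + 64 = \frac{208539}{8}$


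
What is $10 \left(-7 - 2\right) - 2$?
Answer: $-92$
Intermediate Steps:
$10 \left(-7 - 2\right) - 2 = 10 \left(-9\right) - 2 = -90 - 2 = -92$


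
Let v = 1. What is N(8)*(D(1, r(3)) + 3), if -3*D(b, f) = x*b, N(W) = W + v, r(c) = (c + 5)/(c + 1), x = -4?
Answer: 39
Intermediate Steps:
r(c) = (5 + c)/(1 + c)
N(W) = 1 + W (N(W) = W + 1 = 1 + W)
D(b, f) = 4*b/3 (D(b, f) = -(-4)*b/3 = 4*b/3)
N(8)*(D(1, r(3)) + 3) = (1 + 8)*((4/3)*1 + 3) = 9*(4/3 + 3) = 9*(13/3) = 39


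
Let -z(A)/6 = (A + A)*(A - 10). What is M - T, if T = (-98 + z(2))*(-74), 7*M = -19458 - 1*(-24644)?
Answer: 53878/7 ≈ 7696.9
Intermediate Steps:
M = 5186/7 (M = (-19458 - 1*(-24644))/7 = (-19458 + 24644)/7 = (1/7)*5186 = 5186/7 ≈ 740.86)
z(A) = -12*A*(-10 + A) (z(A) = -6*(A + A)*(A - 10) = -6*2*A*(-10 + A) = -12*A*(-10 + A))
T = -6956 (T = (-98 + 12*2*(10 - 1*2))*(-74) = (-98 + 12*2*(10 - 2))*(-74) = (-98 + 12*2*8)*(-74) = (-98 + 192)*(-74) = 94*(-74) = -6956)
M - T = 5186/7 - 1*(-6956) = 5186/7 + 6956 = 53878/7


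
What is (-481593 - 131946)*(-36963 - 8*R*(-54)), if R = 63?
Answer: 5980164633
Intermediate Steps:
(-481593 - 131946)*(-36963 - 8*R*(-54)) = (-481593 - 131946)*(-36963 - 8*63*(-54)) = -613539*(-36963 - 504*(-54)) = -613539*(-36963 + 27216) = -613539*(-9747) = 5980164633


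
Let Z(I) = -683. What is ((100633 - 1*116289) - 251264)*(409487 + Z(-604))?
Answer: -109117963680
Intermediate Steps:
((100633 - 1*116289) - 251264)*(409487 + Z(-604)) = ((100633 - 1*116289) - 251264)*(409487 - 683) = ((100633 - 116289) - 251264)*408804 = (-15656 - 251264)*408804 = -266920*408804 = -109117963680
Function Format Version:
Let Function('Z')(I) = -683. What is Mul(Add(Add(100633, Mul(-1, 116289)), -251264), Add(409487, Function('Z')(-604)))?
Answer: -109117963680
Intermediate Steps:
Mul(Add(Add(100633, Mul(-1, 116289)), -251264), Add(409487, Function('Z')(-604))) = Mul(Add(Add(100633, Mul(-1, 116289)), -251264), Add(409487, -683)) = Mul(Add(Add(100633, -116289), -251264), 408804) = Mul(Add(-15656, -251264), 408804) = Mul(-266920, 408804) = -109117963680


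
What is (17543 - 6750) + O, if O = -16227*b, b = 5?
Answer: -70342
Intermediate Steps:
O = -81135 (O = -16227*5 = -81135)
(17543 - 6750) + O = (17543 - 6750) - 81135 = 10793 - 81135 = -70342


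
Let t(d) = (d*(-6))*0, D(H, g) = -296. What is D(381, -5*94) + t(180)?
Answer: -296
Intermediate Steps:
t(d) = 0 (t(d) = -6*d*0 = 0)
D(381, -5*94) + t(180) = -296 + 0 = -296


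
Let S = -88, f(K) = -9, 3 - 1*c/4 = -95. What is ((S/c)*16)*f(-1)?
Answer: 1584/49 ≈ 32.327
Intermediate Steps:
c = 392 (c = 12 - 4*(-95) = 12 + 380 = 392)
((S/c)*16)*f(-1) = (-88/392*16)*(-9) = (-88*1/392*16)*(-9) = -11/49*16*(-9) = -176/49*(-9) = 1584/49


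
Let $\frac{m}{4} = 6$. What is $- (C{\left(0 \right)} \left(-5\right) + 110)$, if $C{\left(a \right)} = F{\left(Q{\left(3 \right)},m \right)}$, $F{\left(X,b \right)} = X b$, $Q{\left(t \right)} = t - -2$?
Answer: $490$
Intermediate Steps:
$Q{\left(t \right)} = 2 + t$ ($Q{\left(t \right)} = t + 2 = 2 + t$)
$m = 24$ ($m = 4 \cdot 6 = 24$)
$C{\left(a \right)} = 120$ ($C{\left(a \right)} = \left(2 + 3\right) 24 = 5 \cdot 24 = 120$)
$- (C{\left(0 \right)} \left(-5\right) + 110) = - (120 \left(-5\right) + 110) = - (-600 + 110) = \left(-1\right) \left(-490\right) = 490$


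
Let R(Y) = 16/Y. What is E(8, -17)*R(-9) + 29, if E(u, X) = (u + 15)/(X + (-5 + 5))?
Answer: 4805/153 ≈ 31.405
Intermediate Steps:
E(u, X) = (15 + u)/X (E(u, X) = (15 + u)/(X + 0) = (15 + u)/X)
E(8, -17)*R(-9) + 29 = ((15 + 8)/(-17))*(16/(-9)) + 29 = (-1/17*23)*(16*(-1/9)) + 29 = -23/17*(-16/9) + 29 = 368/153 + 29 = 4805/153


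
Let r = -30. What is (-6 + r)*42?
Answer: -1512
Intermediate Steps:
(-6 + r)*42 = (-6 - 30)*42 = -36*42 = -1512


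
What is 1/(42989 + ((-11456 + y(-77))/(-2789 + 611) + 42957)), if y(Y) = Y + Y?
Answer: 121/10400111 ≈ 1.1634e-5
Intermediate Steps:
y(Y) = 2*Y
1/(42989 + ((-11456 + y(-77))/(-2789 + 611) + 42957)) = 1/(42989 + ((-11456 + 2*(-77))/(-2789 + 611) + 42957)) = 1/(42989 + ((-11456 - 154)/(-2178) + 42957)) = 1/(42989 + (-11610*(-1/2178) + 42957)) = 1/(42989 + (645/121 + 42957)) = 1/(42989 + 5198442/121) = 1/(10400111/121) = 121/10400111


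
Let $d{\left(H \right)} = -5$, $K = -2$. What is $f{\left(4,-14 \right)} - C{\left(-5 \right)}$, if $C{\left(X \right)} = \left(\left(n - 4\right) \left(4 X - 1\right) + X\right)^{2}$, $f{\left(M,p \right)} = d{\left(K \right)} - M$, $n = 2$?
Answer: $-1378$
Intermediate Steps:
$f{\left(M,p \right)} = -5 - M$
$C{\left(X \right)} = \left(2 - 7 X\right)^{2}$ ($C{\left(X \right)} = \left(\left(2 - 4\right) \left(4 X - 1\right) + X\right)^{2} = \left(- 2 \left(-1 + 4 X\right) + X\right)^{2} = \left(\left(2 - 8 X\right) + X\right)^{2} = \left(2 - 7 X\right)^{2}$)
$f{\left(4,-14 \right)} - C{\left(-5 \right)} = \left(-5 - 4\right) - \left(2 - -35\right)^{2} = \left(-5 - 4\right) - \left(2 + 35\right)^{2} = -9 - 37^{2} = -9 - 1369 = -1378$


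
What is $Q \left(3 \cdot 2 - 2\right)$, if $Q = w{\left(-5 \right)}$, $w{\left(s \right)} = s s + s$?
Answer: $80$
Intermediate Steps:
$w{\left(s \right)} = s + s^{2}$ ($w{\left(s \right)} = s^{2} + s = s + s^{2}$)
$Q = 20$ ($Q = - 5 \left(1 - 5\right) = \left(-5\right) \left(-4\right) = 20$)
$Q \left(3 \cdot 2 - 2\right) = 20 \left(3 \cdot 2 - 2\right) = 20 \left(6 - 2\right) = 20 \cdot 4 = 80$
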